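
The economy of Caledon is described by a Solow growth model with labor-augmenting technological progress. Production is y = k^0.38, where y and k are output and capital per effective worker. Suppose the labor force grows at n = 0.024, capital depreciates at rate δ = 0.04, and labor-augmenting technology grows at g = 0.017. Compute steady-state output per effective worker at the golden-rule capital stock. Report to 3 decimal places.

n + g + δ = 0.024 + 0.017 + 0.04 = 0.081.
Setting f'(k) = n+g+δ gives 0.38·k^(0.38−1) = 0.081, hence k_gold = (0.38/0.081)^(1/0.62) ≈ 12.0987.
Output: y_gold = k_gold^0.38 = 12.0987^0.38 ≈ 2.5789.

y_gold ≈ 2.579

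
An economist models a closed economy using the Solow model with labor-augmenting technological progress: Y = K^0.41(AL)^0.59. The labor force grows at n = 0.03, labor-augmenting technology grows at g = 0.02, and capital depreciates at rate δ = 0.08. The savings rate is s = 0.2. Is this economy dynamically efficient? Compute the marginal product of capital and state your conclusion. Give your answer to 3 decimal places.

Capital per effective worker breaks even when investment replaces (n + g + δ)·k; here n + g + δ = 0.13.
Steady-state k*: s·k^0.41 = 0.13·k gives k* = (0.2/0.13)^(1/0.59) ≈ 2.0754.
MPK = 0.41·2.0754^(-0.59) ≈ 0.2665.
MPK > n+g+δ = 0.13, so the economy is dynamically efficient (under-saving).

dynamically efficient; MPK ≈ 0.266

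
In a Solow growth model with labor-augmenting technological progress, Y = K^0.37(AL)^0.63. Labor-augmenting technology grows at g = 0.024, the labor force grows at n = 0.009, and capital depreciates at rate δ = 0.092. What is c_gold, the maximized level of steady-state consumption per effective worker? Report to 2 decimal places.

n + g + δ = 0.009 + 0.024 + 0.092 = 0.125.
At the golden rule the marginal product of capital equals n+g+δ: 0.37·k^(0.37−1) = 0.125. Solving, k_gold = (0.37/0.125)^(1/0.63) ≈ 5.5986.
y_gold = 5.5986^0.37 ≈ 1.8914.
c_gold = y_gold − (n+g+δ)·k_gold = 1.8914 − 0.125·5.5986 ≈ 1.1916.

c_gold ≈ 1.19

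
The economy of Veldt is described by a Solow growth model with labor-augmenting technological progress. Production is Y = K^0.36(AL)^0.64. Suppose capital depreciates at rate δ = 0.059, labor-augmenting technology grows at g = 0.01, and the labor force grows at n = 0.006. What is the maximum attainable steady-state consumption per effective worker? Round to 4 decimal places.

c_gold ≈ 1.5466

The effective depreciation rate is n + g + δ = 0.006 + 0.01 + 0.059 = 0.075.
At the golden rule the marginal product of capital equals n+g+δ: 0.36·k^(0.36−1) = 0.075. Solving, k_gold = (0.36/0.075)^(1/0.64) ≈ 11.5995.
y_gold = 11.5995^0.36 ≈ 2.4166.
c_gold = y_gold − (n+g+δ)·k_gold = 2.4166 − 0.075·11.5995 ≈ 1.5466.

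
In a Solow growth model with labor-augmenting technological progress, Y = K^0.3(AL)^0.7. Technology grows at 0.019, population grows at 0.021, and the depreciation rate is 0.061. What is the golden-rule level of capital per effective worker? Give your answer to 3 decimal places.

n + g + δ = 0.021 + 0.019 + 0.061 = 0.101.
Setting f'(k) = n+g+δ gives 0.3·k^(0.3−1) = 0.101, hence k_gold = (0.3/0.101)^(1/0.7) ≈ 4.7362.

k_gold ≈ 4.736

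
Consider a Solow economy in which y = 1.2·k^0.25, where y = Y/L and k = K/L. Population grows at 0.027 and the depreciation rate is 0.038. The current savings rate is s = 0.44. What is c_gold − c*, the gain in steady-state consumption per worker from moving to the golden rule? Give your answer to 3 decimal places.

Δc ≈ 0.148

Capital per worker breaks even when investment replaces (n + δ)·k; here n + δ = 0.065.
Current steady state (s = 0.44): k* = (0.44·1.2/0.065)^(1/0.75) ≈ 16.3290, y* = 1.2·16.3290^0.25 ≈ 2.4122, c* = (1−0.44)·2.4122 ≈ 1.3509.
Setting f'(k) = n+δ gives 0.25·1.2·k^(0.25−1) = 0.065, hence k_gold = (0.25·1.2/0.065)^(1/0.75) ≈ 7.6844.
y_gold = 1.2·7.6844^0.25 ≈ 1.9979, c_gold = y_gold − 0.065·k_gold ≈ 1.4985.
Gain: Δc = 1.4985 − 1.3509 ≈ 0.1476.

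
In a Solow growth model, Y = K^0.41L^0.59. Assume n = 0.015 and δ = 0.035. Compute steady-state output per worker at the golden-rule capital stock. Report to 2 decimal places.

y_gold ≈ 4.32

Break-even investment rate: n + δ = 0.015 + 0.035 = 0.05.
Maximizing c = f(k) − (n+δ)·k gives f'(k) = n+δ, i.e. 0.41·k^(0.41−1) = 0.05, so k_gold = (0.41/0.05)^(1/0.59) ≈ 35.3865.
Output: y_gold = k_gold^0.41 = 35.3865^0.41 ≈ 4.3154.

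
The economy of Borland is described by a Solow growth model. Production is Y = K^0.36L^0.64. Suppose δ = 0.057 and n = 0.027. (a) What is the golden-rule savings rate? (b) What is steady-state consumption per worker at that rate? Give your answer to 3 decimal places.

(a) s_gold = 0.360; (b) c_gold ≈ 1.451

Break-even investment rate: n + δ = 0.027 + 0.057 = 0.084.
For Cobb-Douglas, s_gold equals capital's share: s_gold = 0.36.
Golden rule sets MPK = n+δ: 0.36·k^(0.36−1) = 0.084, so k_gold = (0.36/0.084)^(1/0.64) ≈ 9.7171.
y_gold = 9.7171^0.36 ≈ 2.2673; c_gold = (1−0.36)·y_gold ≈ 1.4511.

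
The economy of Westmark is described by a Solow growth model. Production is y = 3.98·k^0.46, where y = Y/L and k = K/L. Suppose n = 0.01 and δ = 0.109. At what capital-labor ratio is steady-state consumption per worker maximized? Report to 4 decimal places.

k_gold ≈ 157.8782

Break-even investment rate: n + δ = 0.01 + 0.109 = 0.119.
Maximizing c = f(k) − (n+δ)·k gives f'(k) = n+δ, i.e. 0.46·3.98·k^(0.46−1) = 0.119, so k_gold = (0.46·3.98/0.119)^(1/0.54) ≈ 157.8782.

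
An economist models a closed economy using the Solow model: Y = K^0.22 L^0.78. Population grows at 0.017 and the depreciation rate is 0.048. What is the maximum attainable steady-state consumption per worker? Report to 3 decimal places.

c_gold ≈ 1.100

n + δ = 0.017 + 0.048 = 0.065.
Setting f'(k) = n+δ gives 0.22·k^(0.22−1) = 0.065, hence k_gold = (0.22/0.065)^(1/0.78) ≈ 4.7737.
y_gold = 4.7737^0.22 ≈ 1.4104.
c_gold = y_gold − (n+δ)·k_gold = 1.4104 − 0.065·4.7737 ≈ 1.1001.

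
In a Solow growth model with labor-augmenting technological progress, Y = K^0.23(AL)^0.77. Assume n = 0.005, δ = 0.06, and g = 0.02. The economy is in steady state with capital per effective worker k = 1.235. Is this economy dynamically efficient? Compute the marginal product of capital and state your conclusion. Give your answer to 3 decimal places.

dynamically efficient; MPK ≈ 0.195

n + g + δ = 0.005 + 0.02 + 0.06 = 0.085.
MPK = 0.23·k^(0.23−1) = 0.23·1.235^(-0.77) ≈ 0.1955.
MPK > 0.085, so the economy is dynamically efficient (under-saving).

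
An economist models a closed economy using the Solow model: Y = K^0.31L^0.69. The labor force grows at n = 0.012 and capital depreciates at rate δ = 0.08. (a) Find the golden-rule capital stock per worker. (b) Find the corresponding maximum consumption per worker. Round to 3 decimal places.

(a) k_gold ≈ 5.816; (b) c_gold ≈ 1.191

Capital per worker breaks even when investment replaces (n + δ)·k; here n + δ = 0.092.
Golden rule sets MPK = n+δ: 0.31·k^(0.31−1) = 0.092, so k_gold = (0.31/0.092)^(1/0.69) ≈ 5.8157.
y_gold = 5.8157^0.31 ≈ 1.7259; c_gold = y_gold − 0.092·k_gold ≈ 1.1909.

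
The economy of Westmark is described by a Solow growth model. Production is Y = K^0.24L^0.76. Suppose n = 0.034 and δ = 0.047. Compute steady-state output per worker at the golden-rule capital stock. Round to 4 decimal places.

y_gold ≈ 1.4092

Break-even investment rate: n + δ = 0.034 + 0.047 = 0.081.
Golden rule sets MPK = n+δ: 0.24·k^(0.24−1) = 0.081, so k_gold = (0.24/0.081)^(1/0.76) ≈ 4.1753.
Output: y_gold = k_gold^0.24 = 4.1753^0.24 ≈ 1.4092.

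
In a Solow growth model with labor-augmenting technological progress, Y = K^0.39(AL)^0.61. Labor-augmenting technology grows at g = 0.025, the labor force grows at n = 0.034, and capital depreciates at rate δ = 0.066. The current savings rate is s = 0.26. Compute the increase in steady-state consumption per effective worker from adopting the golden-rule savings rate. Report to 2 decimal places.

The effective depreciation rate is n + g + δ = 0.034 + 0.025 + 0.066 = 0.125.
Current steady state (s = 0.26): k* = (0.26/0.125)^(1/0.61) ≈ 3.3221, y* = 3.3221^0.39 ≈ 1.5972, c* = (1−0.26)·1.5972 ≈ 1.1819.
At the golden rule the marginal product of capital equals n+g+δ: 0.39·k^(0.39−1) = 0.125. Solving, k_gold = (0.39/0.125)^(1/0.61) ≈ 6.4579.
y_gold = 6.4579^0.39 ≈ 2.0698, c_gold = y_gold − 0.125·k_gold ≈ 1.2626.
Gain: Δc = 1.2626 − 1.1819 ≈ 0.0807.

Δc ≈ 0.08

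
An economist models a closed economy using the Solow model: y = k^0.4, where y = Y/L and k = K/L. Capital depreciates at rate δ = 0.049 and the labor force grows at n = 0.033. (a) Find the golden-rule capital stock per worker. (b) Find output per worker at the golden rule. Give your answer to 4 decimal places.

(a) k_gold ≈ 14.0306; (b) y_gold ≈ 2.8763

The effective depreciation rate is n + δ = 0.033 + 0.049 = 0.082.
At the golden rule the marginal product of capital equals n+δ: 0.4·k^(0.4−1) = 0.082. Solving, k_gold = (0.4/0.082)^(1/0.6) ≈ 14.0306.
y_gold = 14.0306^0.4 ≈ 2.8763.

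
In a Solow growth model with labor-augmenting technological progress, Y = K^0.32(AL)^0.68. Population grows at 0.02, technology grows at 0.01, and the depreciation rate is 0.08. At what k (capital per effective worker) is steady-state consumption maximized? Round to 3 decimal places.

Break-even investment rate: n + g + δ = 0.02 + 0.01 + 0.08 = 0.11.
At the golden rule the marginal product of capital equals n+g+δ: 0.32·k^(0.32−1) = 0.11. Solving, k_gold = (0.32/0.11)^(1/0.68) ≈ 4.8083.

k_gold ≈ 4.808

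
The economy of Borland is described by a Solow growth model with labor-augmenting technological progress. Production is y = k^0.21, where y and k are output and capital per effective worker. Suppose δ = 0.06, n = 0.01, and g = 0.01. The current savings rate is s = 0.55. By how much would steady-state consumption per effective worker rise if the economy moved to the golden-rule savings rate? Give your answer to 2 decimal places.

The effective depreciation rate is n + g + δ = 0.01 + 0.01 + 0.06 = 0.08.
Current steady state (s = 0.55): k* = (0.55/0.08)^(1/0.79) ≈ 11.4773, y* = 11.4773^0.21 ≈ 1.6694, c* = (1−0.55)·1.6694 ≈ 0.7512.
At the golden rule the marginal product of capital equals n+g+δ: 0.21·k^(0.21−1) = 0.08. Solving, k_gold = (0.21/0.08)^(1/0.79) ≈ 3.3927.
y_gold = 3.3927^0.21 ≈ 1.2925, c_gold = y_gold − 0.08·k_gold ≈ 1.0210.
Gain: Δc = 1.0210 − 0.7512 ≈ 0.2698.

Δc ≈ 0.27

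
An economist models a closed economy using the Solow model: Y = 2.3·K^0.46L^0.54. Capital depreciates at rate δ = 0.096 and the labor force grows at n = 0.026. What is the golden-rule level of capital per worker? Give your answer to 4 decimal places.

Capital per worker breaks even when investment replaces (n + δ)·k; here n + δ = 0.122.
Maximizing c = f(k) − (n+δ)·k gives f'(k) = n+δ, i.e. 0.46·2.3·k^(0.46−1) = 0.122, so k_gold = (0.46·2.3/0.122)^(1/0.54) ≈ 54.6097.

k_gold ≈ 54.6097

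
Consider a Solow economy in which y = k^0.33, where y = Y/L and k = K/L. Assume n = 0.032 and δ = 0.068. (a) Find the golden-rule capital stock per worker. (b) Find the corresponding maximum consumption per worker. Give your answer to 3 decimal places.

Capital per worker breaks even when investment replaces (n + δ)·k; here n + δ = 0.1.
Maximizing c = f(k) − (n+δ)·k gives f'(k) = n+δ, i.e. 0.33·k^(0.33−1) = 0.1, so k_gold = (0.33/0.1)^(1/0.67) ≈ 5.9416.
y_gold = 5.9416^0.33 ≈ 1.8005; c_gold = y_gold − 0.1·k_gold ≈ 1.2063.

(a) k_gold ≈ 5.942; (b) c_gold ≈ 1.206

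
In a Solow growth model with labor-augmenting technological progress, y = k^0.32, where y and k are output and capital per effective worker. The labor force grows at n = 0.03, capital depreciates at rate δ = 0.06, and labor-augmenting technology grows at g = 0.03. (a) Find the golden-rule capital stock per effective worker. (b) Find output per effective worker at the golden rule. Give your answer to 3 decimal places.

(a) k_gold ≈ 4.231; (b) y_gold ≈ 1.587

Capital per effective worker breaks even when investment replaces (n + g + δ)·k; here n + g + δ = 0.12.
Setting f'(k) = n+g+δ gives 0.32·k^(0.32−1) = 0.12, hence k_gold = (0.32/0.12)^(1/0.68) ≈ 4.2308.
y_gold = 4.2308^0.32 ≈ 1.5866.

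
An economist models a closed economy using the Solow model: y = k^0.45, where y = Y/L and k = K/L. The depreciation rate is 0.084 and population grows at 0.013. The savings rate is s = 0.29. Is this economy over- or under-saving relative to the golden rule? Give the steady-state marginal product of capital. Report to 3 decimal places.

Break-even investment rate: n + δ = 0.013 + 0.084 = 0.097.
Steady-state k*: s·k^0.45 = 0.097·k gives k* = (0.29/0.097)^(1/0.55) ≈ 7.3245.
MPK = 0.45·7.3245^(-0.55) ≈ 0.1505.
MPK > n+δ = 0.097, so the economy is dynamically efficient (under-saving).

under-saving; MPK ≈ 0.151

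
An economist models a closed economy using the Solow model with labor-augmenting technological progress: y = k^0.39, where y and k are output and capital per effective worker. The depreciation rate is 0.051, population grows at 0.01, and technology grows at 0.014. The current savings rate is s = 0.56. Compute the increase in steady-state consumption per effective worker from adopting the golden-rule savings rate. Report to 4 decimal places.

Δc ≈ 0.1592

The effective depreciation rate is n + g + δ = 0.01 + 0.014 + 0.051 = 0.075.
Current steady state (s = 0.56): k* = (0.56/0.075)^(1/0.61) ≈ 26.9995, y* = 26.9995^0.39 ≈ 3.6160, c* = (1−0.56)·3.6160 ≈ 1.5910.
At the golden rule the marginal product of capital equals n+g+δ: 0.39·k^(0.39−1) = 0.075. Solving, k_gold = (0.39/0.075)^(1/0.61) ≈ 14.9202.
y_gold = 14.9202^0.39 ≈ 2.8693, c_gold = y_gold − 0.075·k_gold ≈ 1.7503.
Gain: Δc = 1.7503 − 1.5910 ≈ 0.1592.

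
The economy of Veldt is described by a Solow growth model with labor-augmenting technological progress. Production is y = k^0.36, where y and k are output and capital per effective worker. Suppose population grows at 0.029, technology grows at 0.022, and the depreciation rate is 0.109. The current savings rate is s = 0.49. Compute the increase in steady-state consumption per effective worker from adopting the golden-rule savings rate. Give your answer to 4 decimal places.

Δc ≈ 0.0527

The effective depreciation rate is n + g + δ = 0.029 + 0.022 + 0.109 = 0.16.
Current steady state (s = 0.49): k* = (0.49/0.16)^(1/0.64) ≈ 5.7477, y* = 5.7477^0.36 ≈ 1.8768, c* = (1−0.49)·1.8768 ≈ 0.9572.
Golden rule sets MPK = n+g+δ: 0.36·k^(0.36−1) = 0.16, so k_gold = (0.36/0.16)^(1/0.64) ≈ 3.5505.
y_gold = 3.5505^0.36 ≈ 1.5780, c_gold = y_gold − 0.16·k_gold ≈ 1.0099.
Gain: Δc = 1.0099 − 0.9572 ≈ 0.0527.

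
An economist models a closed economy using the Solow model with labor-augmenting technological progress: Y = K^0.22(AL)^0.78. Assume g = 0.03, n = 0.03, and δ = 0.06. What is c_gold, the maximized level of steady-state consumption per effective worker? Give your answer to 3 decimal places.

c_gold ≈ 0.925

Break-even investment rate: n + g + δ = 0.03 + 0.03 + 0.06 = 0.12.
Maximizing c = f(k) − (n+g+δ)·k gives f'(k) = n+g+δ, i.e. 0.22·k^(0.22−1) = 0.12, so k_gold = (0.22/0.12)^(1/0.78) ≈ 2.1751.
y_gold = 2.1751^0.22 ≈ 1.1864.
c_gold = y_gold − (n+g+δ)·k_gold = 1.1864 − 0.12·2.1751 ≈ 0.9254.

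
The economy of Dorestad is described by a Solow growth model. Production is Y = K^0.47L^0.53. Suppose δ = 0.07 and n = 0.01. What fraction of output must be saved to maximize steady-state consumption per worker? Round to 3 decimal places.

s_gold = 0.470

Break-even investment rate: n + δ = 0.01 + 0.07 = 0.08.
At the golden rule MPK = n+δ, and in any Cobb-Douglas steady state s = (n+δ)·k/y = MPK·k/y = capital's share 0.47.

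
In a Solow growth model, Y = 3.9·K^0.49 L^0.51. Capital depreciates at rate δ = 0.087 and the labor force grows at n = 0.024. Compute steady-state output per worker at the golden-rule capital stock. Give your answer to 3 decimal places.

Break-even investment rate: n + δ = 0.024 + 0.087 = 0.111.
Golden rule sets MPK = n+δ: 0.49·3.9·k^(0.49−1) = 0.111, so k_gold = (0.49·3.9/0.111)^(1/0.51) ≈ 265.0985.
Output: y_gold = 3.9·k_gold^0.49 = 3.9·265.0985^0.49 ≈ 60.0529.

y_gold ≈ 60.053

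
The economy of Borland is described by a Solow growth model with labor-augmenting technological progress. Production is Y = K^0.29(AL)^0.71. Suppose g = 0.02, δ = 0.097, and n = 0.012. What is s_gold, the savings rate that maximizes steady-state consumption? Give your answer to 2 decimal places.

s_gold = 0.29

Break-even investment rate: n + g + δ = 0.012 + 0.02 + 0.097 = 0.129.
At the golden rule MPK = n+g+δ, and in any Cobb-Douglas steady state s = (n+g+δ)·k/y = MPK·k/y = capital's share 0.29.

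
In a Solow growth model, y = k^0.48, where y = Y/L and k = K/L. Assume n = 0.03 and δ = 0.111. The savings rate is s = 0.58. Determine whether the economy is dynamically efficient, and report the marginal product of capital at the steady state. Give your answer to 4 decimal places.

dynamically inefficient; MPK ≈ 0.1167

The effective depreciation rate is n + δ = 0.03 + 0.111 = 0.141.
Steady-state k*: s·k^0.48 = 0.141·k gives k* = (0.58/0.141)^(1/0.52) ≈ 15.1765.
MPK = 0.48·15.1765^(-0.52) ≈ 0.1167.
MPK < n+δ = 0.141, so the economy is dynamically inefficient (over-saving).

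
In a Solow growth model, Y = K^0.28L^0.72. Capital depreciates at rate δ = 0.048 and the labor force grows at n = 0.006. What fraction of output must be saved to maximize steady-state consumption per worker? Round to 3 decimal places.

s_gold = 0.280

Capital per worker breaks even when investment replaces (n + δ)·k; here n + δ = 0.054.
At the golden rule MPK = n+δ, and in any Cobb-Douglas steady state s = (n+δ)·k/y = MPK·k/y = capital's share 0.28.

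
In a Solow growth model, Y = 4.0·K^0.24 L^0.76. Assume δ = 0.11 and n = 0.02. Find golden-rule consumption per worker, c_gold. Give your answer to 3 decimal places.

c_gold ≈ 5.716

Capital per worker breaks even when investment replaces (n + δ)·k; here n + δ = 0.13.
Golden rule sets MPK = n+δ: 0.24·4.0·k^(0.24−1) = 0.13, so k_gold = (0.24·4.0/0.13)^(1/0.76) ≈ 13.8847.
y_gold = 4.0·13.8847^0.24 ≈ 7.5209.
c_gold = y_gold − (n+δ)·k_gold = 7.5209 − 0.13·13.8847 ≈ 5.7159.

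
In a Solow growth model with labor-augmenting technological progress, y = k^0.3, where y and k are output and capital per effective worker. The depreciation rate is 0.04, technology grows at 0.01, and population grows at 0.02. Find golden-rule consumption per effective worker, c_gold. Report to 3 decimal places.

n + g + δ = 0.02 + 0.01 + 0.04 = 0.07.
Maximizing c = f(k) − (n+g+δ)·k gives f'(k) = n+g+δ, i.e. 0.3·k^(0.3−1) = 0.07, so k_gold = (0.3/0.07)^(1/0.7) ≈ 7.9963.
y_gold = 7.9963^0.3 ≈ 1.8658.
c_gold = y_gold − (n+g+δ)·k_gold = 1.8658 − 0.07·7.9963 ≈ 1.3061.

c_gold ≈ 1.306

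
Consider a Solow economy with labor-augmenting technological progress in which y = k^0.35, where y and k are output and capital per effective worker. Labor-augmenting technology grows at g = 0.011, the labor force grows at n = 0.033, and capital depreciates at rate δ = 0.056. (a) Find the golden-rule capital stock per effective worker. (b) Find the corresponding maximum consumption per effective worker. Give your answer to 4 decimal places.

The effective depreciation rate is n + g + δ = 0.033 + 0.011 + 0.056 = 0.1.
Golden rule sets MPK = n+g+δ: 0.35·k^(0.35−1) = 0.1, so k_gold = (0.35/0.1)^(1/0.65) ≈ 6.8711.
y_gold = 6.8711^0.35 ≈ 1.9632; c_gold = y_gold − 0.1·k_gold ≈ 1.2761.

(a) k_gold ≈ 6.8711; (b) c_gold ≈ 1.2761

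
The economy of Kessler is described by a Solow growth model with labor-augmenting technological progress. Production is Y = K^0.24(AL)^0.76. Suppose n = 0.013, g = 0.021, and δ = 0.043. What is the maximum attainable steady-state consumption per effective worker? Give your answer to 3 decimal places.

c_gold ≈ 1.088

Capital per effective worker breaks even when investment replaces (n + g + δ)·k; here n + g + δ = 0.077.
Maximizing c = f(k) − (n+g+δ)·k gives f'(k) = n+g+δ, i.e. 0.24·k^(0.24−1) = 0.077, so k_gold = (0.24/0.077)^(1/0.76) ≈ 4.4631.
y_gold = 4.4631^0.24 ≈ 1.4319.
c_gold = y_gold − (n+g+δ)·k_gold = 1.4319 − 0.077·4.4631 ≈ 1.0882.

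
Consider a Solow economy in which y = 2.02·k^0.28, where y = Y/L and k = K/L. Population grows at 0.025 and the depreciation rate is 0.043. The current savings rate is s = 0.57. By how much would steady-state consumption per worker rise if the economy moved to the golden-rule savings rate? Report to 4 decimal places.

Δc ≈ 0.7048

n + δ = 0.025 + 0.043 = 0.068.
Current steady state (s = 0.57): k* = (0.57·2.02/0.068)^(1/0.72) ≈ 50.8806, y* = 2.02·50.8806^0.28 ≈ 6.0700, c* = (1−0.57)·6.0700 ≈ 2.6101.
At the golden rule the marginal product of capital equals n+δ: 0.28·2.02·k^(0.28−1) = 0.068. Solving, k_gold = (0.28·2.02/0.068)^(1/0.72) ≈ 18.9574.
y_gold = 2.02·18.9574^0.28 ≈ 4.6039, c_gold = y_gold − 0.068·k_gold ≈ 3.3148.
Gain: Δc = 3.3148 − 2.6101 ≈ 0.7048.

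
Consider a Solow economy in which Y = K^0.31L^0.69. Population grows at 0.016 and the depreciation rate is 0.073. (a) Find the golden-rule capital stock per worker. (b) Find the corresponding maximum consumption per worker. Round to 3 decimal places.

Break-even investment rate: n + δ = 0.016 + 0.073 = 0.089.
Maximizing c = f(k) − (n+δ)·k gives f'(k) = n+δ, i.e. 0.31·k^(0.31−1) = 0.089, so k_gold = (0.31/0.089)^(1/0.69) ≈ 6.1019.
y_gold = 6.1019^0.31 ≈ 1.7518; c_gold = y_gold − 0.089·k_gold ≈ 1.2088.

(a) k_gold ≈ 6.102; (b) c_gold ≈ 1.209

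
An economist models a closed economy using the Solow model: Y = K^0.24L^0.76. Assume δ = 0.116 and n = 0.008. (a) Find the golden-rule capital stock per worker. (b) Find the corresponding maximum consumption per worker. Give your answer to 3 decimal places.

The effective depreciation rate is n + δ = 0.008 + 0.116 = 0.124.
Setting f'(k) = n+δ gives 0.24·k^(0.24−1) = 0.124, hence k_gold = (0.24/0.124)^(1/0.76) ≈ 2.3843.
y_gold = 2.3843^0.24 ≈ 1.2319; c_gold = y_gold − 0.124·k_gold ≈ 0.9362.

(a) k_gold ≈ 2.384; (b) c_gold ≈ 0.936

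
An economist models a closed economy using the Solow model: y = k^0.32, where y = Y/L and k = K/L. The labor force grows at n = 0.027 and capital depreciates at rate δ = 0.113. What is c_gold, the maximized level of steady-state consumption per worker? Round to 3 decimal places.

c_gold ≈ 1.003

Capital per worker breaks even when investment replaces (n + δ)·k; here n + δ = 0.14.
At the golden rule the marginal product of capital equals n+δ: 0.32·k^(0.32−1) = 0.14. Solving, k_gold = (0.32/0.14)^(1/0.68) ≈ 3.3727.
y_gold = 3.3727^0.32 ≈ 1.4755.
c_gold = y_gold − (n+δ)·k_gold = 1.4755 − 0.14·3.3727 ≈ 1.0034.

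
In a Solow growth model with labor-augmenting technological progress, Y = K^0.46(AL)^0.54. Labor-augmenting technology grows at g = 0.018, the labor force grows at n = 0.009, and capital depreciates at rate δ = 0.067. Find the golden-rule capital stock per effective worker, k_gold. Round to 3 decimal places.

The effective depreciation rate is n + g + δ = 0.009 + 0.018 + 0.067 = 0.094.
Maximizing c = f(k) − (n+g+δ)·k gives f'(k) = n+g+δ, i.e. 0.46·k^(0.46−1) = 0.094, so k_gold = (0.46/0.094)^(1/0.54) ≈ 18.9275.

k_gold ≈ 18.927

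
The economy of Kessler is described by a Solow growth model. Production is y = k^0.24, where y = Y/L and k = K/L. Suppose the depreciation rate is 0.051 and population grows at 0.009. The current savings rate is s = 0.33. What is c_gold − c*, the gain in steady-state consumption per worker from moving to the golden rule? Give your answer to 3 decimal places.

n + δ = 0.009 + 0.051 = 0.06.
Current steady state (s = 0.33): k* = (0.33/0.06)^(1/0.76) ≈ 9.4224, y* = 9.4224^0.24 ≈ 1.7132, c* = (1−0.33)·1.7132 ≈ 1.1478.
At the golden rule the marginal product of capital equals n+δ: 0.24·k^(0.24−1) = 0.06. Solving, k_gold = (0.24/0.06)^(1/0.76) ≈ 6.1970.
y_gold = 6.1970^0.24 ≈ 1.5493, c_gold = y_gold − 0.06·k_gold ≈ 1.1774.
Gain: Δc = 1.1774 − 1.1478 ≈ 0.0296.

Δc ≈ 0.030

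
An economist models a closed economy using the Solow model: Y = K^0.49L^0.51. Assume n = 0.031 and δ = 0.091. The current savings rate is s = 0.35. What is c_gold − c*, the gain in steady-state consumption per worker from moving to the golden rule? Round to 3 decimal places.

Δc ≈ 0.150

n + δ = 0.031 + 0.091 = 0.122.
Current steady state (s = 0.35): k* = (0.35/0.122)^(1/0.51) ≈ 7.8971, y* = 7.8971^0.49 ≈ 2.7527, c* = (1−0.35)·2.7527 ≈ 1.7893.
Setting f'(k) = n+δ gives 0.49·k^(0.49−1) = 0.122, hence k_gold = (0.49/0.122)^(1/0.51) ≈ 15.2754.
y_gold = 15.2754^0.49 ≈ 3.8033, c_gold = y_gold − 0.122·k_gold ≈ 1.9397.
Gain: Δc = 1.9397 − 1.7893 ≈ 0.1504.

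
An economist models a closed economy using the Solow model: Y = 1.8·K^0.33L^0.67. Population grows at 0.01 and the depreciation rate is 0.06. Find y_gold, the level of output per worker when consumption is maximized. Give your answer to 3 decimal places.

y_gold ≈ 5.160

Capital per worker breaks even when investment replaces (n + δ)·k; here n + δ = 0.07.
Maximizing c = f(k) − (n+δ)·k gives f'(k) = n+δ, i.e. 0.33·1.8·k^(0.33−1) = 0.07, so k_gold = (0.33·1.8/0.07)^(1/0.67) ≈ 24.3278.
Output: y_gold = 1.8·k_gold^0.33 = 1.8·24.3278^0.33 ≈ 5.1604.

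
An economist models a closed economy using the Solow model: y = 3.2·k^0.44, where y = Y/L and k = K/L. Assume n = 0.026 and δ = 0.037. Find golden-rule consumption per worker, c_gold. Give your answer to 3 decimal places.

The effective depreciation rate is n + δ = 0.026 + 0.037 = 0.063.
Golden rule sets MPK = n+δ: 0.44·3.2·k^(0.44−1) = 0.063, so k_gold = (0.44·3.2/0.063)^(1/0.56) ≈ 256.6827.
y_gold = 3.2·256.6827^0.44 ≈ 36.7523.
c_gold = y_gold − (n+δ)·k_gold = 36.7523 − 0.063·256.6827 ≈ 20.5813.

c_gold ≈ 20.581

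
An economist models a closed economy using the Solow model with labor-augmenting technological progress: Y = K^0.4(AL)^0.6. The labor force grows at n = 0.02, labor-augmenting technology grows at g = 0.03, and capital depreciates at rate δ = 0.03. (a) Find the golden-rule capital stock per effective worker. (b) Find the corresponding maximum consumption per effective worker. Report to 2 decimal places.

(a) k_gold ≈ 14.62; (b) c_gold ≈ 1.75

Break-even investment rate: n + g + δ = 0.02 + 0.03 + 0.03 = 0.08.
Golden rule sets MPK = n+g+δ: 0.4·k^(0.4−1) = 0.08, so k_gold = (0.4/0.08)^(1/0.6) ≈ 14.6201.
y_gold = 14.6201^0.4 ≈ 2.9240; c_gold = y_gold − 0.08·k_gold ≈ 1.7544.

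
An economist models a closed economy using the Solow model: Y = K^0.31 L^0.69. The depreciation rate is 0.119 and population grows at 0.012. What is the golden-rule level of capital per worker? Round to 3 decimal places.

k_gold ≈ 3.485

n + δ = 0.012 + 0.119 = 0.131.
At the golden rule the marginal product of capital equals n+δ: 0.31·k^(0.31−1) = 0.131. Solving, k_gold = (0.31/0.131)^(1/0.69) ≈ 3.4847.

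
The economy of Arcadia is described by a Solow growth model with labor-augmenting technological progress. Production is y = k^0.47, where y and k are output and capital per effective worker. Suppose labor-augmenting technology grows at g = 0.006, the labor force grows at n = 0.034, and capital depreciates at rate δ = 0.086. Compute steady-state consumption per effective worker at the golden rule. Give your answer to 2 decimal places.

c_gold ≈ 1.70

Capital per effective worker breaks even when investment replaces (n + g + δ)·k; here n + g + δ = 0.126.
Setting f'(k) = n+g+δ gives 0.47·k^(0.47−1) = 0.126, hence k_gold = (0.47/0.126)^(1/0.53) ≈ 11.9876.
y_gold = 11.9876^0.47 ≈ 3.2137.
c_gold = y_gold − (n+g+δ)·k_gold = 3.2137 − 0.126·11.9876 ≈ 1.7033.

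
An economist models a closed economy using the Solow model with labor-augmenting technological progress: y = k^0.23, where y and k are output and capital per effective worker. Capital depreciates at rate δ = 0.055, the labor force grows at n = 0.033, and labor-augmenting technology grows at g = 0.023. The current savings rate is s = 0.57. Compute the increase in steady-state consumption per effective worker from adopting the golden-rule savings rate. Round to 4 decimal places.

Δc ≈ 0.2562

Capital per effective worker breaks even when investment replaces (n + g + δ)·k; here n + g + δ = 0.111.
Current steady state (s = 0.57): k* = (0.57/0.111)^(1/0.77) ≈ 8.3713, y* = 8.3713^0.23 ≈ 1.6302, c* = (1−0.57)·1.6302 ≈ 0.7010.
Maximizing c = f(k) − (n+g+δ)·k gives f'(k) = n+g+δ, i.e. 0.23·k^(0.23−1) = 0.111, so k_gold = (0.23/0.111)^(1/0.77) ≈ 2.5758.
y_gold = 2.5758^0.23 ≈ 1.2431, c_gold = y_gold − 0.111·k_gold ≈ 0.9572.
Gain: Δc = 0.9572 − 0.7010 ≈ 0.2562.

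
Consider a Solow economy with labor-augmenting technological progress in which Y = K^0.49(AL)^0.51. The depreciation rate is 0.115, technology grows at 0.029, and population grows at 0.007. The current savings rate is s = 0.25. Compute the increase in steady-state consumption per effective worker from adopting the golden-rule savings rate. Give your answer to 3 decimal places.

Break-even investment rate: n + g + δ = 0.007 + 0.029 + 0.115 = 0.151.
Current steady state (s = 0.25): k* = (0.25/0.151)^(1/0.51) ≈ 2.6874, y* = 2.6874^0.49 ≈ 1.6232, c* = (1−0.25)·1.6232 ≈ 1.2174.
At the golden rule the marginal product of capital equals n+g+δ: 0.49·k^(0.49−1) = 0.151. Solving, k_gold = (0.49/0.151)^(1/0.51) ≈ 10.0552.
y_gold = 10.0552^0.49 ≈ 3.0986, c_gold = y_gold − 0.151·k_gold ≈ 1.5803.
Gain: Δc = 1.5803 − 1.2174 ≈ 0.3629.

Δc ≈ 0.363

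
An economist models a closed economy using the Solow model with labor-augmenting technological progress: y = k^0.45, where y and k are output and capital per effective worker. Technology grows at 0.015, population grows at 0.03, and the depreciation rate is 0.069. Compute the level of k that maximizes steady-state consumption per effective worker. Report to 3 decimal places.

Capital per effective worker breaks even when investment replaces (n + g + δ)·k; here n + g + δ = 0.114.
Setting f'(k) = n+g+δ gives 0.45·k^(0.45−1) = 0.114, hence k_gold = (0.45/0.114)^(1/0.55) ≈ 12.1394.

k_gold ≈ 12.139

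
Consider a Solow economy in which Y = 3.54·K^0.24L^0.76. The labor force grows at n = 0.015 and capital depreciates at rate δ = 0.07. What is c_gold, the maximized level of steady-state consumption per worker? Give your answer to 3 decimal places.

The effective depreciation rate is n + δ = 0.015 + 0.07 = 0.085.
Golden rule sets MPK = n+δ: 0.24·3.54·k^(0.24−1) = 0.085, so k_gold = (0.24·3.54/0.085)^(1/0.76) ≈ 20.6786.
y_gold = 3.54·20.6786^0.24 ≈ 7.3237.
c_gold = y_gold − (n+δ)·k_gold = 7.3237 − 0.085·20.6786 ≈ 5.5660.

c_gold ≈ 5.566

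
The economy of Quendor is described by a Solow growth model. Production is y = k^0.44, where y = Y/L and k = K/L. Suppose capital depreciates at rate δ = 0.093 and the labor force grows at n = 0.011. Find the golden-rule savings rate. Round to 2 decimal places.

s_gold = 0.44

n + δ = 0.011 + 0.093 = 0.104.
At the golden rule MPK = n+δ, and in any Cobb-Douglas steady state s = (n+δ)·k/y = MPK·k/y = capital's share 0.44.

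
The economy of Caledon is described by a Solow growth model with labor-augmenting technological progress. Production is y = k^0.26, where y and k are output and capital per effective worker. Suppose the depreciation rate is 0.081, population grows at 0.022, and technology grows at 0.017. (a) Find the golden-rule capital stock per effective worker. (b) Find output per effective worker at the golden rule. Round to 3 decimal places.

n + g + δ = 0.022 + 0.017 + 0.081 = 0.12.
Golden rule sets MPK = n+g+δ: 0.26·k^(0.26−1) = 0.12, so k_gold = (0.26/0.12)^(1/0.74) ≈ 2.8430.
y_gold = 2.8430^0.26 ≈ 1.3121.

(a) k_gold ≈ 2.843; (b) y_gold ≈ 1.312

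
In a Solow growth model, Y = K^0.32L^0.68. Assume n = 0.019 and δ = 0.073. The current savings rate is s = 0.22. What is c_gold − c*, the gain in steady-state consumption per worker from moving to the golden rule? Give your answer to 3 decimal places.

n + δ = 0.019 + 0.073 = 0.092.
Current steady state (s = 0.22): k* = (0.22/0.092)^(1/0.68) ≈ 3.6043, y* = 3.6043^0.32 ≈ 1.5072, c* = (1−0.22)·1.5072 ≈ 1.1756.
At the golden rule the marginal product of capital equals n+δ: 0.32·k^(0.32−1) = 0.092. Solving, k_gold = (0.32/0.092)^(1/0.68) ≈ 6.2535.
y_gold = 6.2535^0.32 ≈ 1.7979, c_gold = y_gold − 0.092·k_gold ≈ 1.2226.
Gain: Δc = 1.2226 − 1.1756 ≈ 0.0469.

Δc ≈ 0.047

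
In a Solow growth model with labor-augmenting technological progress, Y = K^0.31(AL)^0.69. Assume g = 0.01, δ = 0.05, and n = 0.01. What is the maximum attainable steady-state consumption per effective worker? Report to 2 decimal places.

c_gold ≈ 1.35

The effective depreciation rate is n + g + δ = 0.01 + 0.01 + 0.05 = 0.07.
Golden rule sets MPK = n+g+δ: 0.31·k^(0.31−1) = 0.07, so k_gold = (0.31/0.07)^(1/0.69) ≈ 8.6420.
y_gold = 8.6420^0.31 ≈ 1.9514.
c_gold = y_gold − (n+g+δ)·k_gold = 1.9514 − 0.07·8.6420 ≈ 1.3465.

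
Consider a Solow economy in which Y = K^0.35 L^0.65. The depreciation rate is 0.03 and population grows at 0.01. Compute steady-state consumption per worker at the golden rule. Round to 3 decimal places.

Break-even investment rate: n + δ = 0.01 + 0.03 = 0.04.
Setting f'(k) = n+δ gives 0.35·k^(0.35−1) = 0.04, hence k_gold = (0.35/0.04)^(1/0.65) ≈ 28.1348.
y_gold = 28.1348^0.35 ≈ 3.2154.
c_gold = y_gold − (n+δ)·k_gold = 3.2154 − 0.04·28.1348 ≈ 2.0900.

c_gold ≈ 2.090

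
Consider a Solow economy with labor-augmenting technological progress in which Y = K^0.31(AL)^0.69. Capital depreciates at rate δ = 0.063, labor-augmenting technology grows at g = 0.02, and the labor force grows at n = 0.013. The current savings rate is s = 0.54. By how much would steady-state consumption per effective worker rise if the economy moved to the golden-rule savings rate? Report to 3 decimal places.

Δc ≈ 0.169

n + g + δ = 0.013 + 0.02 + 0.063 = 0.096.
Current steady state (s = 0.54): k* = (0.54/0.096)^(1/0.69) ≈ 12.2218, y* = 12.2218^0.31 ≈ 2.1728, c* = (1−0.54)·2.1728 ≈ 0.9995.
Golden rule sets MPK = n+g+δ: 0.31·k^(0.31−1) = 0.096, so k_gold = (0.31/0.096)^(1/0.69) ≈ 5.4678.
y_gold = 5.4678^0.31 ≈ 1.6933, c_gold = y_gold − 0.096·k_gold ≈ 1.1683.
Gain: Δc = 1.1683 − 0.9995 ≈ 0.1689.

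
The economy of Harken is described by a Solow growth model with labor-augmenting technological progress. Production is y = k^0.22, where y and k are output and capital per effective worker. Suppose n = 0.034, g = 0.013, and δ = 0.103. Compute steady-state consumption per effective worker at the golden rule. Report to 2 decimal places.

The effective depreciation rate is n + g + δ = 0.034 + 0.013 + 0.103 = 0.15.
Setting f'(k) = n+g+δ gives 0.22·k^(0.22−1) = 0.15, hence k_gold = (0.22/0.15)^(1/0.78) ≈ 1.6340.
y_gold = 1.6340^0.22 ≈ 1.1141.
c_gold = y_gold − (n+g+δ)·k_gold = 1.1141 − 0.15·1.6340 ≈ 0.8690.

c_gold ≈ 0.87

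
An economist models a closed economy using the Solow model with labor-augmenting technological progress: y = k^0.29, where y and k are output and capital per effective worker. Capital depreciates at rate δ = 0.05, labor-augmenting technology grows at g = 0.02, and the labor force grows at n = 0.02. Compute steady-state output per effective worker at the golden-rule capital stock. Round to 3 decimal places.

Capital per effective worker breaks even when investment replaces (n + g + δ)·k; here n + g + δ = 0.09.
At the golden rule the marginal product of capital equals n+g+δ: 0.29·k^(0.29−1) = 0.09. Solving, k_gold = (0.29/0.09)^(1/0.71) ≈ 5.1965.
Output: y_gold = k_gold^0.29 = 5.1965^0.29 ≈ 1.6127.

y_gold ≈ 1.613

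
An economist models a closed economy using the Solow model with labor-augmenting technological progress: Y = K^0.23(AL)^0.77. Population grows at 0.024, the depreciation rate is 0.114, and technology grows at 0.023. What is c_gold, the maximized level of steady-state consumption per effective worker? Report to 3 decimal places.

The effective depreciation rate is n + g + δ = 0.024 + 0.023 + 0.114 = 0.161.
Setting f'(k) = n+g+δ gives 0.23·k^(0.23−1) = 0.161, hence k_gold = (0.23/0.161)^(1/0.77) ≈ 1.5892.
y_gold = 1.5892^0.23 ≈ 1.1124.
c_gold = y_gold − (n+g+δ)·k_gold = 1.1124 − 0.161·1.5892 ≈ 0.8566.

c_gold ≈ 0.857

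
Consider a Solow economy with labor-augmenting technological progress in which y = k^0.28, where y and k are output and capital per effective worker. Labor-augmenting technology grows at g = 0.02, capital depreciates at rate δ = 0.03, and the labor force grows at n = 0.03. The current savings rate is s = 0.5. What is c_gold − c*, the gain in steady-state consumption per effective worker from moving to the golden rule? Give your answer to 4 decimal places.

The effective depreciation rate is n + g + δ = 0.03 + 0.02 + 0.03 = 0.08.
Current steady state (s = 0.5): k* = (0.5/0.08)^(1/0.72) ≈ 12.7464, y* = 12.7464^0.28 ≈ 2.0394, c* = (1−0.5)·2.0394 ≈ 1.0197.
At the golden rule the marginal product of capital equals n+g+δ: 0.28·k^(0.28−1) = 0.08. Solving, k_gold = (0.28/0.08)^(1/0.72) ≈ 5.6971.
y_gold = 5.6971^0.28 ≈ 1.6277, c_gold = y_gold − 0.08·k_gold ≈ 1.1720.
Gain: Δc = 1.1720 − 1.0197 ≈ 0.1522.

Δc ≈ 0.1522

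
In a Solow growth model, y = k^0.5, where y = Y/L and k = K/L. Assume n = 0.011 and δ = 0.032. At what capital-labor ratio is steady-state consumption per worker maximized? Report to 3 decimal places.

Capital per worker breaks even when investment replaces (n + δ)·k; here n + δ = 0.043.
At the golden rule the marginal product of capital equals n+δ: 0.5·k^(0.5−1) = 0.043. Solving, k_gold = (0.5/0.043)^(1/0.5) ≈ 135.2082.

k_gold ≈ 135.208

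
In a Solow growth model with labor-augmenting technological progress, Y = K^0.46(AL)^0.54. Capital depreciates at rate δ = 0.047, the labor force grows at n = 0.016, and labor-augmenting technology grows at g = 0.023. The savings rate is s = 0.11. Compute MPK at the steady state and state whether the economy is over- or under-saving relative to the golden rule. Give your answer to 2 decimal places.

under-saving; MPK ≈ 0.36

The effective depreciation rate is n + g + δ = 0.016 + 0.023 + 0.047 = 0.086.
Steady-state k*: s·k^0.46 = 0.086·k gives k* = (0.11/0.086)^(1/0.54) ≈ 1.5774.
MPK = 0.46·1.5774^(-0.54) ≈ 0.3596.
MPK > n+g+δ = 0.086, so the economy is dynamically efficient (under-saving).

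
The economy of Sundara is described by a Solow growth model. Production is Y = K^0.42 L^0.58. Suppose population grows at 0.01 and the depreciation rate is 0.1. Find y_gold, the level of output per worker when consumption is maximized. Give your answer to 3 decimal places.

n + δ = 0.01 + 0.1 = 0.11.
Maximizing c = f(k) − (n+δ)·k gives f'(k) = n+δ, i.e. 0.42·k^(0.42−1) = 0.11, so k_gold = (0.42/0.11)^(1/0.58) ≈ 10.0740.
Output: y_gold = k_gold^0.42 = 10.0740^0.42 ≈ 2.6384.

y_gold ≈ 2.638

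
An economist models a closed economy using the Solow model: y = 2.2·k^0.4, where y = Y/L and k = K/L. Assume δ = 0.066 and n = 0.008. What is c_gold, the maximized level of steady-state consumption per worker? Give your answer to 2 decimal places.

n + δ = 0.008 + 0.066 = 0.074.
Golden rule sets MPK = n+δ: 0.4·2.2·k^(0.4−1) = 0.074, so k_gold = (0.4·2.2/0.074)^(1/0.6) ≈ 61.9562.
y_gold = 2.2·61.9562^0.4 ≈ 11.4619.
c_gold = y_gold − (n+δ)·k_gold = 11.4619 − 0.074·61.9562 ≈ 6.8771.

c_gold ≈ 6.88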